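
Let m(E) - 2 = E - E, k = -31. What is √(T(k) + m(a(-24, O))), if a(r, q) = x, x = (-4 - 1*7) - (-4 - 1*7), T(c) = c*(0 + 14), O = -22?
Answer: 12*I*√3 ≈ 20.785*I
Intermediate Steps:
T(c) = 14*c (T(c) = c*14 = 14*c)
x = 0 (x = (-4 - 7) - (-4 - 7) = -11 - 1*(-11) = -11 + 11 = 0)
a(r, q) = 0
m(E) = 2 (m(E) = 2 + (E - E) = 2 + 0 = 2)
√(T(k) + m(a(-24, O))) = √(14*(-31) + 2) = √(-434 + 2) = √(-432) = 12*I*√3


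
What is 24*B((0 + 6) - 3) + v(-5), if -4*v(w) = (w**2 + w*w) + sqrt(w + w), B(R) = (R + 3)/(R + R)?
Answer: 23/2 - I*sqrt(10)/4 ≈ 11.5 - 0.79057*I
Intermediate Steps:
B(R) = (3 + R)/(2*R) (B(R) = (3 + R)/((2*R)) = (3 + R)*(1/(2*R)) = (3 + R)/(2*R))
v(w) = -w**2/2 - sqrt(2)*sqrt(w)/4 (v(w) = -((w**2 + w*w) + sqrt(w + w))/4 = -((w**2 + w**2) + sqrt(2*w))/4 = -(2*w**2 + sqrt(2)*sqrt(w))/4 = -w**2/2 - sqrt(2)*sqrt(w)/4)
24*B((0 + 6) - 3) + v(-5) = 24*((3 + ((0 + 6) - 3))/(2*((0 + 6) - 3))) + (-1/2*(-5)**2 - sqrt(2)*sqrt(-5)/4) = 24*((3 + (6 - 3))/(2*(6 - 3))) + (-1/2*25 - sqrt(2)*I*sqrt(5)/4) = 24*((1/2)*(3 + 3)/3) + (-25/2 - I*sqrt(10)/4) = 24*((1/2)*(1/3)*6) + (-25/2 - I*sqrt(10)/4) = 24*1 + (-25/2 - I*sqrt(10)/4) = 24 + (-25/2 - I*sqrt(10)/4) = 23/2 - I*sqrt(10)/4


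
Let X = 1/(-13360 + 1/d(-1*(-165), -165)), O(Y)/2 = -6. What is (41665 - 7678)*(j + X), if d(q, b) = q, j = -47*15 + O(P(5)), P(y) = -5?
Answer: -53718297226776/2204399 ≈ -2.4369e+7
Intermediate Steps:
O(Y) = -12 (O(Y) = 2*(-6) = -12)
j = -717 (j = -47*15 - 12 = -705 - 12 = -717)
X = -165/2204399 (X = 1/(-13360 + 1/(-1*(-165))) = 1/(-13360 + 1/165) = 1/(-2204399/165) = -165/2204399 ≈ -7.4850e-5)
(41665 - 7678)*(j + X) = (41665 - 7678)*(-717 - 165/2204399) = 33987*(-1580554248/2204399) = -53718297226776/2204399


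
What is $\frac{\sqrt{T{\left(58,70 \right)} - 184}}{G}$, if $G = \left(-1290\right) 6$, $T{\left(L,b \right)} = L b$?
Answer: $- \frac{\sqrt{969}}{3870} \approx -0.0080436$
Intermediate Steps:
$G = -7740$
$\frac{\sqrt{T{\left(58,70 \right)} - 184}}{G} = \frac{\sqrt{58 \cdot 70 - 184}}{-7740} = \sqrt{4060 - 184} \left(- \frac{1}{7740}\right) = \sqrt{3876} \left(- \frac{1}{7740}\right) = 2 \sqrt{969} \left(- \frac{1}{7740}\right) = - \frac{\sqrt{969}}{3870}$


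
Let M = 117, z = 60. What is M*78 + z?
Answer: 9186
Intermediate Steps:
M*78 + z = 117*78 + 60 = 9126 + 60 = 9186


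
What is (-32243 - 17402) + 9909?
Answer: -39736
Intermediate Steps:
(-32243 - 17402) + 9909 = -49645 + 9909 = -39736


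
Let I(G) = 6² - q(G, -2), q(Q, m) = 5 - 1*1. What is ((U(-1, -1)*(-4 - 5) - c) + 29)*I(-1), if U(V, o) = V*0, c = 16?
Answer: 416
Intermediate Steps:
q(Q, m) = 4 (q(Q, m) = 5 - 1 = 4)
U(V, o) = 0
I(G) = 32 (I(G) = 6² - 1*4 = 36 - 4 = 32)
((U(-1, -1)*(-4 - 5) - c) + 29)*I(-1) = ((0*(-4 - 5) - 1*16) + 29)*32 = ((0*(-9) - 16) + 29)*32 = ((0 - 16) + 29)*32 = (-16 + 29)*32 = 13*32 = 416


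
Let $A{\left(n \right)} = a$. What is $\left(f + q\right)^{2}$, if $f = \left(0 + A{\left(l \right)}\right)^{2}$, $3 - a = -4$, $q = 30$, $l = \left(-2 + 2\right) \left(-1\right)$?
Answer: $6241$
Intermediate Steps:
$l = 0$ ($l = 0 \left(-1\right) = 0$)
$a = 7$ ($a = 3 - -4 = 3 + 4 = 7$)
$A{\left(n \right)} = 7$
$f = 49$ ($f = \left(0 + 7\right)^{2} = 7^{2} = 49$)
$\left(f + q\right)^{2} = \left(49 + 30\right)^{2} = 79^{2} = 6241$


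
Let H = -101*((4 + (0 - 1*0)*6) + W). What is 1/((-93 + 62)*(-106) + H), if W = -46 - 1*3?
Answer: 1/7831 ≈ 0.00012770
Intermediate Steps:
W = -49 (W = -46 - 3 = -49)
H = 4545 (H = -101*((4 + (0 - 1*0)*6) - 49) = -101*((4 + (0 + 0)*6) - 49) = -101*((4 + 0*6) - 49) = -101*((4 + 0) - 49) = -101*(4 - 49) = -101*(-45) = 4545)
1/((-93 + 62)*(-106) + H) = 1/((-93 + 62)*(-106) + 4545) = 1/(-31*(-106) + 4545) = 1/(3286 + 4545) = 1/7831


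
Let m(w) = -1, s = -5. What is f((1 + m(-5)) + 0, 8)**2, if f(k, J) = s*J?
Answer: 1600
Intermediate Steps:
f(k, J) = -5*J
f((1 + m(-5)) + 0, 8)**2 = (-5*8)**2 = (-40)**2 = 1600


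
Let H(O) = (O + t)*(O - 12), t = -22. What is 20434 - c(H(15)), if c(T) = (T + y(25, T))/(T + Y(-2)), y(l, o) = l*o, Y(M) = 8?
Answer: 20392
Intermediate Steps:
H(O) = (-22 + O)*(-12 + O) (H(O) = (O - 22)*(O - 12) = (-22 + O)*(-12 + O))
c(T) = 26*T/(8 + T) (c(T) = (T + 25*T)/(T + 8) = (26*T)/(8 + T) = 26*T/(8 + T))
20434 - c(H(15)) = 20434 - 26*(264 + 15**2 - 34*15)/(8 + (264 + 15**2 - 34*15)) = 20434 - 26*(264 + 225 - 510)/(8 + (264 + 225 - 510)) = 20434 - 26*(-21)/(8 - 21) = 20434 - 26*(-21)/(-13) = 20434 - 26*(-21)*(-1)/13 = 20434 - 1*42 = 20434 - 42 = 20392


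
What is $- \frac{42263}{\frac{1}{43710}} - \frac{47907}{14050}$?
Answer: $- \frac{25954786054407}{14050} \approx -1.8473 \cdot 10^{9}$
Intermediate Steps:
$- \frac{42263}{\frac{1}{43710}} - \frac{47907}{14050} = - 42263 \frac{1}{\frac{1}{43710}} - \frac{47907}{14050} = \left(-42263\right) 43710 - \frac{47907}{14050} = -1847315730 - \frac{47907}{14050} = - \frac{25954786054407}{14050}$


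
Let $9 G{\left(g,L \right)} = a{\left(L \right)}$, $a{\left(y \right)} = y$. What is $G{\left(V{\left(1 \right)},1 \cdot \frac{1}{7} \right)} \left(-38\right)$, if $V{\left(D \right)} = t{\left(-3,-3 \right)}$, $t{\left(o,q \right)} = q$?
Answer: $- \frac{38}{63} \approx -0.60317$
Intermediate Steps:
$V{\left(D \right)} = -3$
$G{\left(g,L \right)} = \frac{L}{9}$
$G{\left(V{\left(1 \right)},1 \cdot \frac{1}{7} \right)} \left(-38\right) = \frac{1 \cdot \frac{1}{7}}{9} \left(-38\right) = \frac{1}{9} \cdot \frac{1}{7} \left(-38\right) = \frac{1}{63} \left(-38\right) = - \frac{38}{63}$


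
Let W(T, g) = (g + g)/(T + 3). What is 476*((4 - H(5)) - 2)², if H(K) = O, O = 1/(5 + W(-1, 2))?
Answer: 11492/7 ≈ 1641.7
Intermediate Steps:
W(T, g) = 2*g/(3 + T) (W(T, g) = (2*g)/(3 + T) = 2*g/(3 + T))
O = ⅐ (O = 1/(5 + 2*2/(3 - 1)) = 1/(5 + 2*2/2) = 1/(5 + 2*2*(½)) = 1/(5 + 2) = 1/7 = ⅐ ≈ 0.14286)
H(K) = ⅐
476*((4 - H(5)) - 2)² = 476*((4 - 1*⅐) - 2)² = 476*((4 - ⅐) - 2)² = 476*(27/7 - 2)² = 476*(13/7)² = 476*(169/49) = 11492/7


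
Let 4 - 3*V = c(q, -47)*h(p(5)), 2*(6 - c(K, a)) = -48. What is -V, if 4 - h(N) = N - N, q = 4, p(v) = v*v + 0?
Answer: 116/3 ≈ 38.667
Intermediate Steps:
p(v) = v**2 (p(v) = v**2 + 0 = v**2)
h(N) = 4 (h(N) = 4 - (N - N) = 4 - 1*0 = 4 + 0 = 4)
c(K, a) = 30 (c(K, a) = 6 - 1/2*(-48) = 6 + 24 = 30)
V = -116/3 (V = 4/3 - 10*4 = 4/3 - 1/3*120 = 4/3 - 40 = -116/3 ≈ -38.667)
-V = -1*(-116/3) = 116/3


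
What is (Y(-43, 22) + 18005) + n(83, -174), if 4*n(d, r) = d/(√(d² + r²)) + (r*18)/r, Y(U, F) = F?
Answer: 36063/2 + 83*√37165/148660 ≈ 18032.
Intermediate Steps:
n(d, r) = 9/2 + d/(4*√(d² + r²)) (n(d, r) = (d/(√(d² + r²)) + (r*18)/r)/4 = (d/√(d² + r²) + (18*r)/r)/4 = (d/√(d² + r²) + 18)/4 = (18 + d/√(d² + r²))/4 = 9/2 + d/(4*√(d² + r²)))
(Y(-43, 22) + 18005) + n(83, -174) = (22 + 18005) + (9/2 + (¼)*83/√(83² + (-174)²)) = 18027 + (9/2 + (¼)*83/√(6889 + 30276)) = 18027 + (9/2 + (¼)*83/√37165) = 18027 + (9/2 + (¼)*83*(√37165/37165)) = 18027 + (9/2 + 83*√37165/148660) = 36063/2 + 83*√37165/148660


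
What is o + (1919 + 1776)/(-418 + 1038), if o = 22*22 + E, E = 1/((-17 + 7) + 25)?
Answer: 911449/1860 ≈ 490.03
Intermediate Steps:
E = 1/15 (E = 1/(-10 + 25) = 1/15 ≈ 0.066667)
o = 7261/15 (o = 22*22 + 1/15 = 484 + 1/15 = 7261/15 ≈ 484.07)
o + (1919 + 1776)/(-418 + 1038) = 7261/15 + (1919 + 1776)/(-418 + 1038) = 7261/15 + 3695/620 = 7261/15 + 3695*(1/620) = 7261/15 + 739/124 = 911449/1860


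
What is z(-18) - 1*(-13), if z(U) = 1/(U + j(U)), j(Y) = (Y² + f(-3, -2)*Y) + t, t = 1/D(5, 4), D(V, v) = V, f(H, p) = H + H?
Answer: 26928/2071 ≈ 13.002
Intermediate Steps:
f(H, p) = 2*H
t = ⅕ (t = 1/5 = ⅕ ≈ 0.20000)
j(Y) = ⅕ + Y² - 6*Y (j(Y) = (Y² + (2*(-3))*Y) + ⅕ = (Y² - 6*Y) + ⅕ = ⅕ + Y² - 6*Y)
z(U) = 1/(⅕ + U² - 5*U) (z(U) = 1/(U + (⅕ + U² - 6*U)) = 1/(⅕ + U² - 5*U))
z(-18) - 1*(-13) = 5/(1 - 25*(-18) + 5*(-18)²) - 1*(-13) = 5/(1 + 450 + 5*324) + 13 = 5/(1 + 450 + 1620) + 13 = 5/2071 + 13 = 26928/2071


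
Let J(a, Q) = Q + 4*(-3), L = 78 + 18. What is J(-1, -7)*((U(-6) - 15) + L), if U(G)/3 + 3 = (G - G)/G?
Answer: -1368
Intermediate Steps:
U(G) = -9 (U(G) = -9 + 3*((G - G)/G) = -9 + 3*(0/G) = -9 + 3*0 = -9 + 0 = -9)
L = 96
J(a, Q) = -12 + Q (J(a, Q) = Q - 12 = -12 + Q)
J(-1, -7)*((U(-6) - 15) + L) = (-12 - 7)*((-9 - 15) + 96) = -19*(-24 + 96) = -19*72 = -1368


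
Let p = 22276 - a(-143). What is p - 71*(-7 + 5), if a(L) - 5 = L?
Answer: 22556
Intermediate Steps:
a(L) = 5 + L
p = 22414 (p = 22276 - (5 - 143) = 22276 - 1*(-138) = 22276 + 138 = 22414)
p - 71*(-7 + 5) = 22414 - 71*(-7 + 5) = 22414 - 71*(-2) = 22414 - 1*(-142) = 22414 + 142 = 22556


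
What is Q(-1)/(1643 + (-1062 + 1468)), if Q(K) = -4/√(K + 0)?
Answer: 4*I/2049 ≈ 0.0019522*I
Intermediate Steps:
Q(K) = -4/√K
Q(-1)/(1643 + (-1062 + 1468)) = (-(-4)*I)/(1643 + (-1062 + 1468)) = (-(-4)*I)/(1643 + 406) = (4*I)/2049 = 4*I/2049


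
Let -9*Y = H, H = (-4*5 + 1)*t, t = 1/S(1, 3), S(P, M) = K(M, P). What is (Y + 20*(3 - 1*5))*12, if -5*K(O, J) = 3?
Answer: -4700/9 ≈ -522.22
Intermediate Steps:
K(O, J) = -⅗ (K(O, J) = -⅕*3 = -⅗)
S(P, M) = -⅗
t = -5/3 (t = 1/(-⅗) = -5/3 ≈ -1.6667)
H = 95/3 (H = (-4*5 + 1)*(-5/3) = (-20 + 1)*(-5/3) = -19*(-5/3) = 95/3 ≈ 31.667)
Y = -95/27 (Y = -⅑*95/3 = -95/27 ≈ -3.5185)
(Y + 20*(3 - 1*5))*12 = (-95/27 + 20*(3 - 1*5))*12 = (-95/27 + 20*(3 - 5))*12 = (-95/27 + 20*(-2))*12 = (-95/27 - 40)*12 = -1175/27*12 = -4700/9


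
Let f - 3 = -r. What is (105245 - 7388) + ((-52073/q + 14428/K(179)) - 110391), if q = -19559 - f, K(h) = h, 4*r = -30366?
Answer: -121040241372/9720953 ≈ -12451.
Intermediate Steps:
r = -15183/2 (r = (¼)*(-30366) = -15183/2 ≈ -7591.5)
f = 15189/2 (f = 3 - 1*(-15183/2) = 3 + 15183/2 = 15189/2 ≈ 7594.5)
q = -54307/2 (q = -19559 - 1*15189/2 = -19559 - 15189/2 = -54307/2 ≈ -27154.)
(105245 - 7388) + ((-52073/q + 14428/K(179)) - 110391) = (105245 - 7388) + ((-52073/(-54307/2) + 14428/179) - 110391) = 97857 + ((-52073*(-2/54307) + 14428*(1/179)) - 110391) = 97857 + ((104146/54307 + 14428/179) - 110391) = 97857 + (802183530/9720953 - 110391) = 97857 - 1072303539093/9720953 = -121040241372/9720953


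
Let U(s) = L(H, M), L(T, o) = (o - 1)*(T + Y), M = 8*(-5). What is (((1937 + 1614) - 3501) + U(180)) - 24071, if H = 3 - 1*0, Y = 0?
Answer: -24144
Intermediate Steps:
M = -40
H = 3 (H = 3 + 0 = 3)
L(T, o) = T*(-1 + o) (L(T, o) = (o - 1)*(T + 0) = (-1 + o)*T = T*(-1 + o))
U(s) = -123 (U(s) = 3*(-1 - 40) = 3*(-41) = -123)
(((1937 + 1614) - 3501) + U(180)) - 24071 = (((1937 + 1614) - 3501) - 123) - 24071 = ((3551 - 3501) - 123) - 24071 = (50 - 123) - 24071 = -73 - 24071 = -24144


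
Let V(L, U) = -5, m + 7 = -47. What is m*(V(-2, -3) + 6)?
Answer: -54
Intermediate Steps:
m = -54 (m = -7 - 47 = -54)
m*(V(-2, -3) + 6) = -54*(-5 + 6) = -54*1 = -54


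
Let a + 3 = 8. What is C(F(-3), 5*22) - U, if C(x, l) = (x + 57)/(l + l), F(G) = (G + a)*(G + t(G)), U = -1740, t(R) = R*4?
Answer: 382827/220 ≈ 1740.1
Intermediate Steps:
t(R) = 4*R
a = 5 (a = -3 + 8 = 5)
F(G) = 5*G*(5 + G) (F(G) = (G + 5)*(G + 4*G) = (5 + G)*(5*G) = 5*G*(5 + G))
C(x, l) = (57 + x)/(2*l) (C(x, l) = (57 + x)/((2*l)) = (57 + x)*(1/(2*l)) = (57 + x)/(2*l))
C(F(-3), 5*22) - U = (57 + 5*(-3)*(5 - 3))/(2*((5*22))) - 1*(-1740) = (½)*(57 + 5*(-3)*2)/110 + 1740 = (½)*(1/110)*(57 - 30) + 1740 = (½)*(1/110)*27 + 1740 = 27/220 + 1740 = 382827/220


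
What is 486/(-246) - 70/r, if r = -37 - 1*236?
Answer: -2749/1599 ≈ -1.7192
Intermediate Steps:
r = -273 (r = -37 - 236 = -273)
486/(-246) - 70/r = 486/(-246) - 70/(-273) = 486*(-1/246) - 70*(-1/273) = -81/41 + 10/39 = -2749/1599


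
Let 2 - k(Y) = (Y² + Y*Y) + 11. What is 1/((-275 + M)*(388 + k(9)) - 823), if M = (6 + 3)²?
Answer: -1/42921 ≈ -2.3299e-5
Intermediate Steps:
M = 81 (M = 9² = 81)
k(Y) = -9 - 2*Y² (k(Y) = 2 - ((Y² + Y*Y) + 11) = 2 - ((Y² + Y²) + 11) = 2 - (2*Y² + 11) = 2 - (11 + 2*Y²) = 2 + (-11 - 2*Y²) = -9 - 2*Y²)
1/((-275 + M)*(388 + k(9)) - 823) = 1/((-275 + 81)*(388 + (-9 - 2*9²)) - 823) = 1/(-194*(388 + (-9 - 2*81)) - 823) = 1/(-194*(388 + (-9 - 162)) - 823) = 1/(-194*(388 - 171) - 823) = 1/(-194*217 - 823) = 1/(-42098 - 823) = 1/(-42921) = -1/42921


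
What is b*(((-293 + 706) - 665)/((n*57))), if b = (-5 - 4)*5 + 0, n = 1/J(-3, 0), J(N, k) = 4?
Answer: 15120/19 ≈ 795.79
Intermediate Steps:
n = 1/4 ≈ 0.25000
b = -45 (b = -9*5 + 0 = -45 + 0 = -45)
b*(((-293 + 706) - 665)/((n*57))) = -45*((-293 + 706) - 665)/((1/4)*57) = -45*(413 - 665)/57/4 = -(-11340)*4/57 = -45*(-336/19) = 15120/19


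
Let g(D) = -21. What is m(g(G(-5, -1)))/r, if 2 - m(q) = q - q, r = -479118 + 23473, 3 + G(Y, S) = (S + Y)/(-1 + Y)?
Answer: -2/455645 ≈ -4.3894e-6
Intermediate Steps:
G(Y, S) = -3 + (S + Y)/(-1 + Y)
r = -455645
m(q) = 2 (m(q) = 2 - (q - q) = 2 - 1*0 = 2 + 0 = 2)
m(g(G(-5, -1)))/r = 2/(-455645) = 2*(-1/455645) = -2/455645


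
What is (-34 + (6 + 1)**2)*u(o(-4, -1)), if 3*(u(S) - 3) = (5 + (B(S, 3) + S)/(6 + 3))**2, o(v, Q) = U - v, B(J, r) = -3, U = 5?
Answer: 1850/9 ≈ 205.56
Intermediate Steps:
o(v, Q) = 5 - v
u(S) = 3 + (14/3 + S/9)**2/3 (u(S) = 3 + (5 + (-3 + S)/(6 + 3))**2/3 = 3 + (5 + (-3 + S)/9)**2/3 = 3 + (5 + (-3 + S)*(1/9))**2/3 = 3 + (5 + (-1/3 + S/9))**2/3 = 3 + (14/3 + S/9)**2/3)
(-34 + (6 + 1)**2)*u(o(-4, -1)) = (-34 + (6 + 1)**2)*(3 + (42 + (5 - 1*(-4)))**2/243) = (-34 + 7**2)*(3 + (42 + (5 + 4))**2/243) = (-34 + 49)*(3 + (42 + 9)**2/243) = 15*(3 + (1/243)*51**2) = 15*(3 + (1/243)*2601) = 15*(3 + 289/27) = 15*(370/27) = 1850/9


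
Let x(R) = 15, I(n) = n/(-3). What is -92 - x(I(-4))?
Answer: -107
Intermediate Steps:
I(n) = -n/3 (I(n) = n*(-⅓) = -n/3)
-92 - x(I(-4)) = -92 - 1*15 = -92 - 15 = -107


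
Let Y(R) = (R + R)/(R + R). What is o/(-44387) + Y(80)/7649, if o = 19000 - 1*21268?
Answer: 2484617/48502309 ≈ 0.051227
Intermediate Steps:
o = -2268 (o = 19000 - 21268 = -2268)
Y(R) = 1 (Y(R) = (2*R)/((2*R)) = (2*R)*(1/(2*R)) = 1)
o/(-44387) + Y(80)/7649 = -2268/(-44387) + 1/7649 = -2268*(-1/44387) + 1*(1/7649) = 324/6341 + 1/7649 = 2484617/48502309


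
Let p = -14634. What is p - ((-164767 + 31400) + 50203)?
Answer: 68530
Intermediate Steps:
p - ((-164767 + 31400) + 50203) = -14634 - ((-164767 + 31400) + 50203) = -14634 - (-133367 + 50203) = -14634 - 1*(-83164) = -14634 + 83164 = 68530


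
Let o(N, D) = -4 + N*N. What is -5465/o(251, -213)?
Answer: -5465/62997 ≈ -0.086750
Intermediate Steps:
o(N, D) = -4 + N²
-5465/o(251, -213) = -5465/(-4 + 251²) = -5465/(-4 + 63001) = -5465/62997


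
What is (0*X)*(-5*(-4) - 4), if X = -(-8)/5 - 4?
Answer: 0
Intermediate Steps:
X = -12/5 (X = -(-8)/5 - 4 = -2*(-⅘) - 4 = 8/5 - 4 = -12/5 ≈ -2.4000)
(0*X)*(-5*(-4) - 4) = (0*(-12/5))*(-5*(-4) - 4) = 0*(20 - 4) = 0*16 = 0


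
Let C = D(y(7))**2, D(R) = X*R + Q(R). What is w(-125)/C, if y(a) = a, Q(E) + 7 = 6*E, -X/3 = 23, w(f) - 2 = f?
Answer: -123/200704 ≈ -0.00061284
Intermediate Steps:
w(f) = 2 + f
X = -69 (X = -3*23 = -69)
Q(E) = -7 + 6*E
D(R) = -7 - 63*R (D(R) = -69*R + (-7 + 6*R) = -7 - 63*R)
C = 200704 (C = (-7 - 63*7)**2 = (-7 - 441)**2 = (-448)**2 = 200704)
w(-125)/C = (2 - 125)/200704 = -123*1/200704 = -123/200704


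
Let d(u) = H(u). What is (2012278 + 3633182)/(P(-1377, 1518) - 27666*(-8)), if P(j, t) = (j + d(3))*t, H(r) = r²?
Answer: -470455/154608 ≈ -3.0429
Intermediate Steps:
d(u) = u²
P(j, t) = t*(9 + j) (P(j, t) = (j + 3²)*t = (j + 9)*t = (9 + j)*t = t*(9 + j))
(2012278 + 3633182)/(P(-1377, 1518) - 27666*(-8)) = (2012278 + 3633182)/(1518*(9 - 1377) - 27666*(-8)) = 5645460/(1518*(-1368) + 221328) = 5645460/(-2076624 + 221328) = 5645460/(-1855296) = 5645460*(-1/1855296) = -470455/154608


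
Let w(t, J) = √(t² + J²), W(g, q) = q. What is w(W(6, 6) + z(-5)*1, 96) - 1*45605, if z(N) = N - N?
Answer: -45605 + 6*√257 ≈ -45509.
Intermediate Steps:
z(N) = 0
w(t, J) = √(J² + t²)
w(W(6, 6) + z(-5)*1, 96) - 1*45605 = √(96² + (6 + 0*1)²) - 1*45605 = √(9216 + (6 + 0)²) - 45605 = √(9216 + 6²) - 45605 = √(9216 + 36) - 45605 = √9252 - 45605 = 6*√257 - 45605 = -45605 + 6*√257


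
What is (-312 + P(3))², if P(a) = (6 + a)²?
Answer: 53361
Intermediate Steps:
(-312 + P(3))² = (-312 + (6 + 3)²)² = (-312 + 9²)² = (-312 + 81)² = (-231)² = 53361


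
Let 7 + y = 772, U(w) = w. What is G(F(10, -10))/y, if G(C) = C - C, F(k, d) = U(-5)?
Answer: 0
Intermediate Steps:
F(k, d) = -5
y = 765 (y = -7 + 772 = 765)
G(C) = 0
G(F(10, -10))/y = 0/765 = 0*(1/765) = 0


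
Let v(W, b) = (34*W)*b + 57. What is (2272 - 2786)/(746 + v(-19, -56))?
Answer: -514/36979 ≈ -0.013900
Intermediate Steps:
v(W, b) = 57 + 34*W*b (v(W, b) = 34*W*b + 57 = 57 + 34*W*b)
(2272 - 2786)/(746 + v(-19, -56)) = (2272 - 2786)/(746 + (57 + 34*(-19)*(-56))) = -514/(746 + (57 + 36176)) = -514/(746 + 36233) = -514/36979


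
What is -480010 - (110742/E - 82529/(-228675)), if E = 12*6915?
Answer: -101204873852203/210838350 ≈ -4.8001e+5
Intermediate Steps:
E = 82980
-480010 - (110742/E - 82529/(-228675)) = -480010 - (110742/82980 - 82529/(-228675)) = -480010 - (110742*(1/82980) - 82529*(-1/228675)) = -480010 - (18457/13830 + 82529/228675) = -480010 - 1*357468703/210838350 = -480010 - 357468703/210838350 = -101204873852203/210838350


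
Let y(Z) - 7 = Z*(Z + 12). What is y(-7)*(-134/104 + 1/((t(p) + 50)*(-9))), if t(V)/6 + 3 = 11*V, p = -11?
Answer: 1464505/40599 ≈ 36.072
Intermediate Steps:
t(V) = -18 + 66*V (t(V) = -18 + 6*(11*V) = -18 + 66*V)
y(Z) = 7 + Z*(12 + Z) (y(Z) = 7 + Z*(Z + 12) = 7 + Z*(12 + Z))
y(-7)*(-134/104 + 1/((t(p) + 50)*(-9))) = (7 + (-7)² + 12*(-7))*(-134/104 + 1/(((-18 + 66*(-11)) + 50)*(-9))) = (7 + 49 - 84)*(-134*1/104 - ⅑/((-18 - 726) + 50)) = -28*(-67/52 - ⅑/(-744 + 50)) = -28*(-67/52 - ⅑/(-694)) = -28*(-67/52 - 1/694*(-⅑)) = -28*(-67/52 + 1/6246) = -28*(-209215/162396) = 1464505/40599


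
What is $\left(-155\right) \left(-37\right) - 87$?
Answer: $5648$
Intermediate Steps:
$\left(-155\right) \left(-37\right) - 87 = 5735 - 87 = 5648$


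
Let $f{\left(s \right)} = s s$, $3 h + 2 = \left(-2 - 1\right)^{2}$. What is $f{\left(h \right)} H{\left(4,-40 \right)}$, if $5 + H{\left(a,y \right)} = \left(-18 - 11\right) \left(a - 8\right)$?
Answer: $\frac{1813}{3} \approx 604.33$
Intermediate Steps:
$H{\left(a,y \right)} = 227 - 29 a$ ($H{\left(a,y \right)} = -5 + \left(-18 - 11\right) \left(a - 8\right) = -5 - 29 \left(-8 + a\right) = -5 - \left(-232 + 29 a\right) = 227 - 29 a$)
$h = \frac{7}{3}$ ($h = - \frac{2}{3} + \frac{\left(-2 - 1\right)^{2}}{3} = - \frac{2}{3} + \frac{\left(-3\right)^{2}}{3} = - \frac{2}{3} + \frac{1}{3} \cdot 9 = - \frac{2}{3} + 3 = \frac{7}{3} \approx 2.3333$)
$f{\left(s \right)} = s^{2}$
$f{\left(h \right)} H{\left(4,-40 \right)} = \left(\frac{7}{3}\right)^{2} \left(227 - 116\right) = \frac{49 \left(227 - 116\right)}{9} = \frac{49}{9} \cdot 111 = \frac{1813}{3}$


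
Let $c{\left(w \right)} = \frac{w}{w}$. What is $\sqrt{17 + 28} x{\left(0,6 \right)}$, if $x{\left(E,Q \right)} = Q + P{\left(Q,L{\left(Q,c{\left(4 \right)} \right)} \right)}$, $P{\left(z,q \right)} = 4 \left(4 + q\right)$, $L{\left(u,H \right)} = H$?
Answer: $78 \sqrt{5} \approx 174.41$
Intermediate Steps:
$c{\left(w \right)} = 1$
$P{\left(z,q \right)} = 16 + 4 q$
$x{\left(E,Q \right)} = 20 + Q$ ($x{\left(E,Q \right)} = Q + \left(16 + 4 \cdot 1\right) = Q + \left(16 + 4\right) = Q + 20 = 20 + Q$)
$\sqrt{17 + 28} x{\left(0,6 \right)} = \sqrt{17 + 28} \left(20 + 6\right) = \sqrt{45} \cdot 26 = 3 \sqrt{5} \cdot 26 = 78 \sqrt{5}$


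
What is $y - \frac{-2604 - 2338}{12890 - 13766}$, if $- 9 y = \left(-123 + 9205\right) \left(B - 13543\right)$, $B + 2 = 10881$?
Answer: $\frac{1177460665}{438} \approx 2.6883 \cdot 10^{6}$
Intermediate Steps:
$B = 10879$ ($B = -2 + 10881 = 10879$)
$y = 2688272$ ($y = - \frac{\left(-123 + 9205\right) \left(10879 - 13543\right)}{9} = - \frac{9082 \left(10879 - 13543\right)}{9} = - \frac{9082 \left(-2664\right)}{9} = \left(- \frac{1}{9}\right) \left(-24194448\right) = 2688272$)
$y - \frac{-2604 - 2338}{12890 - 13766} = 2688272 - \frac{-2604 - 2338}{12890 - 13766} = 2688272 - - \frac{4942}{-876} = 2688272 - \left(-4942\right) \left(- \frac{1}{876}\right) = 2688272 - \frac{2471}{438} = \frac{1177460665}{438}$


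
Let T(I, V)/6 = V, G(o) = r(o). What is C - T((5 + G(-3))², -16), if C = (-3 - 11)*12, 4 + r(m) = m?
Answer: -72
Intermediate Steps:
r(m) = -4 + m
G(o) = -4 + o
T(I, V) = 6*V
C = -168 (C = -14*12 = -168)
C - T((5 + G(-3))², -16) = -168 - 6*(-16) = -168 - 1*(-96) = -168 + 96 = -72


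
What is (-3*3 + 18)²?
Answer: 81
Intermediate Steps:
(-3*3 + 18)² = (-9 + 18)² = 9² = 81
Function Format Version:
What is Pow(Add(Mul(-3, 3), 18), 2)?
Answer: 81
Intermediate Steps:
Pow(Add(Mul(-3, 3), 18), 2) = Pow(Add(-9, 18), 2) = Pow(9, 2) = 81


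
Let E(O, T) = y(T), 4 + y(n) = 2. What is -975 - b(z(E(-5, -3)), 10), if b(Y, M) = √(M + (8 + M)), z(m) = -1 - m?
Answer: -975 - 2*√7 ≈ -980.29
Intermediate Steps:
y(n) = -2 (y(n) = -4 + 2 = -2)
E(O, T) = -2
b(Y, M) = √(8 + 2*M)
-975 - b(z(E(-5, -3)), 10) = -975 - √(8 + 2*10) = -975 - √(8 + 20) = -975 - √28 = -975 - 2*√7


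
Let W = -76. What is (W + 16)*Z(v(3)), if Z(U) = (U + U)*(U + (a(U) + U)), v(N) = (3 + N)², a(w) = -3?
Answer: -298080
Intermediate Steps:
Z(U) = 2*U*(-3 + 2*U) (Z(U) = (U + U)*(U + (-3 + U)) = (2*U)*(-3 + 2*U) = 2*U*(-3 + 2*U))
(W + 16)*Z(v(3)) = (-76 + 16)*(2*(3 + 3)²*(-3 + 2*(3 + 3)²)) = -120*6²*(-3 + 2*6²) = -120*36*(-3 + 2*36) = -120*36*(-3 + 72) = -120*36*69 = -60*4968 = -298080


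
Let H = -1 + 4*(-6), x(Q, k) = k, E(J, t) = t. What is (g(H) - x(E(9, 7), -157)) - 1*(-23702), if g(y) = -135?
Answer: 23724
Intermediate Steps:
H = -25 (H = -1 - 24 = -25)
(g(H) - x(E(9, 7), -157)) - 1*(-23702) = (-135 - 1*(-157)) - 1*(-23702) = (-135 + 157) + 23702 = 22 + 23702 = 23724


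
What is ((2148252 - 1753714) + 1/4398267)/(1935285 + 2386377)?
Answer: 1735283465647/19007823359754 ≈ 0.091293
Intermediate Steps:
((2148252 - 1753714) + 1/4398267)/(1935285 + 2386377) = (394538 + 1/4398267)/4321662 = (1735283465647/4398267)*(1/4321662) = 1735283465647/19007823359754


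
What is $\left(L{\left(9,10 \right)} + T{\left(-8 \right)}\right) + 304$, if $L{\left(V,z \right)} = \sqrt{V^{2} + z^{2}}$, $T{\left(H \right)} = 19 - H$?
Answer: $331 + \sqrt{181} \approx 344.45$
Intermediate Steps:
$\left(L{\left(9,10 \right)} + T{\left(-8 \right)}\right) + 304 = \left(\sqrt{9^{2} + 10^{2}} + \left(19 - -8\right)\right) + 304 = \left(\sqrt{81 + 100} + \left(19 + 8\right)\right) + 304 = \left(\sqrt{181} + 27\right) + 304 = \left(27 + \sqrt{181}\right) + 304 = 331 + \sqrt{181}$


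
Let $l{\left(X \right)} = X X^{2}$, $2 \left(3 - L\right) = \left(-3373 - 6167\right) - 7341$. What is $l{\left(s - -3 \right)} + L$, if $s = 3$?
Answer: $\frac{17319}{2} \approx 8659.5$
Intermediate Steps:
$L = \frac{16887}{2}$ ($L = 3 - \frac{\left(-3373 - 6167\right) - 7341}{2} = 3 - \frac{-9540 - 7341}{2} = 3 - - \frac{16881}{2} = 3 + \frac{16881}{2} = \frac{16887}{2} \approx 8443.5$)
$l{\left(X \right)} = X^{3}$
$l{\left(s - -3 \right)} + L = \left(3 - -3\right)^{3} + \frac{16887}{2} = \left(3 + 3\right)^{3} + \frac{16887}{2} = 6^{3} + \frac{16887}{2} = 216 + \frac{16887}{2} = \frac{17319}{2}$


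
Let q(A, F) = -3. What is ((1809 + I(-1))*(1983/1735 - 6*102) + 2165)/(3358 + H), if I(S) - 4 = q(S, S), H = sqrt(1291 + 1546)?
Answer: -1285810903562/3911844469 + 382909739*sqrt(2837)/3911844469 ≈ -323.48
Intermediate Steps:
H = sqrt(2837) ≈ 53.263
I(S) = 1 (I(S) = 4 - 3 = 1)
((1809 + I(-1))*(1983/1735 - 6*102) + 2165)/(3358 + H) = ((1809 + 1)*(1983/1735 - 6*102) + 2165)/(3358 + sqrt(2837)) = (1810*(1983*(1/1735) - 612) + 2165)/(3358 + sqrt(2837)) = (1810*(1983/1735 - 612) + 2165)/(3358 + sqrt(2837)) = (1810*(-1059837/1735) + 2165)/(3358 + sqrt(2837)) = (-383660994/347 + 2165)/(3358 + sqrt(2837)) = -382909739/(347*(3358 + sqrt(2837)))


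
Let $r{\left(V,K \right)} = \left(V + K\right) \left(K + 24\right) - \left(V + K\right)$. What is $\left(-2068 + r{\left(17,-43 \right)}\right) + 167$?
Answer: $-1381$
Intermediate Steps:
$r{\left(V,K \right)} = - K - V + \left(24 + K\right) \left(K + V\right)$ ($r{\left(V,K \right)} = \left(K + V\right) \left(24 + K\right) - \left(K + V\right) = \left(24 + K\right) \left(K + V\right) - \left(K + V\right) = - K - V + \left(24 + K\right) \left(K + V\right)$)
$\left(-2068 + r{\left(17,-43 \right)}\right) + 167 = \left(-2068 + \left(\left(-43\right)^{2} + 23 \left(-43\right) + 23 \cdot 17 - 731\right)\right) + 167 = \left(-2068 + \left(1849 - 989 + 391 - 731\right)\right) + 167 = \left(-2068 + 520\right) + 167 = -1548 + 167 = -1381$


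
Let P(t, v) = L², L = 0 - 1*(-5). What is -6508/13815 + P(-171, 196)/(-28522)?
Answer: -185966551/394031430 ≈ -0.47196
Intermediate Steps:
L = 5 (L = 0 + 5 = 5)
P(t, v) = 25 (P(t, v) = 5² = 25)
-6508/13815 + P(-171, 196)/(-28522) = -6508/13815 + 25/(-28522) = -6508*1/13815 + 25*(-1/28522) = -6508/13815 - 25/28522 = -185966551/394031430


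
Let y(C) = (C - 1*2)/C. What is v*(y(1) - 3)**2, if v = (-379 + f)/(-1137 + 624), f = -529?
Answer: 14528/513 ≈ 28.320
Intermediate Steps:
y(C) = (-2 + C)/C (y(C) = (C - 2)/C = (-2 + C)/C)
v = 908/513 (v = (-379 - 529)/(-1137 + 624) = -908/(-513) = -908*(-1/513) = 908/513 ≈ 1.7700)
v*(y(1) - 3)**2 = 908*((-2 + 1)/1 - 3)**2/513 = 908*(1*(-1) - 3)**2/513 = 908*(-1 - 3)**2/513 = (908/513)*(-4)**2 = (908/513)*16 = 14528/513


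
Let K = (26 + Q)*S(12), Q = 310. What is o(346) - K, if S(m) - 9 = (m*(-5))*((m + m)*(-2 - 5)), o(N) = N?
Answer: -3389558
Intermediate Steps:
S(m) = 9 + 70*m**2 (S(m) = 9 + (m*(-5))*((m + m)*(-2 - 5)) = 9 + (-5*m)*((2*m)*(-7)) = 9 + (-5*m)*(-14*m) = 9 + 70*m**2)
K = 3389904 (K = (26 + 310)*(9 + 70*12**2) = 336*(9 + 70*144) = 336*(9 + 10080) = 336*10089 = 3389904)
o(346) - K = 346 - 1*3389904 = 346 - 3389904 = -3389558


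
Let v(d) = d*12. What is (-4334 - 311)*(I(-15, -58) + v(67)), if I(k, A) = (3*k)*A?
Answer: -15858030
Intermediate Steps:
I(k, A) = 3*A*k
v(d) = 12*d
(-4334 - 311)*(I(-15, -58) + v(67)) = (-4334 - 311)*(3*(-58)*(-15) + 12*67) = -4645*(2610 + 804) = -4645*3414 = -15858030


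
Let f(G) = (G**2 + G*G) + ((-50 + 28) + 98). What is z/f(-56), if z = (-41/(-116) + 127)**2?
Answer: 218241529/85418688 ≈ 2.5550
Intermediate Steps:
f(G) = 76 + 2*G**2 (f(G) = (G**2 + G**2) + (-22 + 98) = 2*G**2 + 76 = 76 + 2*G**2)
z = 218241529/13456 (z = (-41*(-1/116) + 127)**2 = (41/116 + 127)**2 = (14773/116)**2 = 218241529/13456 ≈ 16219.)
z/f(-56) = 218241529/(13456*(76 + 2*(-56)**2)) = 218241529/(13456*(76 + 2*3136)) = 218241529/(13456*(76 + 6272)) = (218241529/13456)/6348 = (218241529/13456)*(1/6348) = 218241529/85418688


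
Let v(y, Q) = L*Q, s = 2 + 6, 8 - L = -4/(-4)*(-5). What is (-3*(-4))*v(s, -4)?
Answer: -624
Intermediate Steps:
L = 13 (L = 8 - (-4/(-4))*(-5) = 8 - (-4*(-1/4))*(-5) = 8 - (-5) = 8 - 1*(-5) = 8 + 5 = 13)
s = 8
v(y, Q) = 13*Q
(-3*(-4))*v(s, -4) = (-3*(-4))*(13*(-4)) = 12*(-52) = -624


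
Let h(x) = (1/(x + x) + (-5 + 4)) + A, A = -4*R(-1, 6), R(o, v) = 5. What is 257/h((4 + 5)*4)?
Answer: -18504/1511 ≈ -12.246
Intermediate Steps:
A = -20 (A = -4*5 = -20)
h(x) = -21 + 1/(2*x) (h(x) = (1/(x + x) + (-5 + 4)) - 20 = (1/(2*x) - 1) - 20 = (-1 + 1/(2*x)) - 20 = -21 + 1/(2*x))
257/h((4 + 5)*4) = 257/(-21 + 1/(2*(((4 + 5)*4)))) = 257/(-21 + 1/(2*((9*4)))) = 257/(-21 + (½)/36) = 257/(-21 + (½)*(1/36)) = 257/(-21 + 1/72) = 257/(-1511/72) = 257*(-72/1511) = -18504/1511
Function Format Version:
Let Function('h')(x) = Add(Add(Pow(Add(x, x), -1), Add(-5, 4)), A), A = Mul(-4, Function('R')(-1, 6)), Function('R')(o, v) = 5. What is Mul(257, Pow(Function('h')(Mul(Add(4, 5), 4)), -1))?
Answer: Rational(-18504, 1511) ≈ -12.246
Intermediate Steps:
A = -20 (A = Mul(-4, 5) = -20)
Function('h')(x) = Add(-21, Mul(Rational(1, 2), Pow(x, -1))) (Function('h')(x) = Add(Add(Pow(Add(x, x), -1), Add(-5, 4)), -20) = Add(Add(Pow(Mul(2, x), -1), -1), -20) = Add(Add(Mul(Rational(1, 2), Pow(x, -1)), -1), -20) = Add(Add(-1, Mul(Rational(1, 2), Pow(x, -1))), -20) = Add(-21, Mul(Rational(1, 2), Pow(x, -1))))
Mul(257, Pow(Function('h')(Mul(Add(4, 5), 4)), -1)) = Mul(257, Pow(Add(-21, Mul(Rational(1, 2), Pow(Mul(Add(4, 5), 4), -1))), -1)) = Mul(257, Pow(Add(-21, Mul(Rational(1, 2), Pow(Mul(9, 4), -1))), -1)) = Mul(257, Pow(Add(-21, Mul(Rational(1, 2), Pow(36, -1))), -1)) = Mul(257, Pow(Add(-21, Mul(Rational(1, 2), Rational(1, 36))), -1)) = Mul(257, Pow(Add(-21, Rational(1, 72)), -1)) = Mul(257, Pow(Rational(-1511, 72), -1)) = Mul(257, Rational(-72, 1511)) = Rational(-18504, 1511)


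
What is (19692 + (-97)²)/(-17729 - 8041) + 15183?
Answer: 391236809/25770 ≈ 15182.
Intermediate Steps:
(19692 + (-97)²)/(-17729 - 8041) + 15183 = (19692 + 9409)/(-25770) + 15183 = 29101*(-1/25770) + 15183 = -29101/25770 + 15183 = 391236809/25770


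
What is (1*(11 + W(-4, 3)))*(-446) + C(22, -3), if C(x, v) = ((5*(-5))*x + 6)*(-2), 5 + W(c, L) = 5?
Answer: -3818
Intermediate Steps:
W(c, L) = 0 (W(c, L) = -5 + 5 = 0)
C(x, v) = -12 + 50*x (C(x, v) = (-25*x + 6)*(-2) = (6 - 25*x)*(-2) = -12 + 50*x)
(1*(11 + W(-4, 3)))*(-446) + C(22, -3) = (1*(11 + 0))*(-446) + (-12 + 50*22) = (1*11)*(-446) + (-12 + 1100) = 11*(-446) + 1088 = -4906 + 1088 = -3818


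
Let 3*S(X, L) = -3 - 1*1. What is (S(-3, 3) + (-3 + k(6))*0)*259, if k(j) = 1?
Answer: -1036/3 ≈ -345.33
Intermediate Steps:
S(X, L) = -4/3 (S(X, L) = (-3 - 1*1)/3 = (-3 - 1)/3 = (⅓)*(-4) = -4/3)
(S(-3, 3) + (-3 + k(6))*0)*259 = (-4/3 + (-3 + 1)*0)*259 = (-4/3 - 2*0)*259 = (-4/3 + 0)*259 = -4/3*259 = -1036/3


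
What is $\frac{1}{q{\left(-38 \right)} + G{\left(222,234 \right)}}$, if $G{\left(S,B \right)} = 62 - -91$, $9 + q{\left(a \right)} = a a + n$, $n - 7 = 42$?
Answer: $\frac{1}{1637} \approx 0.00061087$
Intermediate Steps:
$n = 49$ ($n = 7 + 42 = 49$)
$q{\left(a \right)} = 40 + a^{2}$ ($q{\left(a \right)} = -9 + \left(a a + 49\right) = -9 + \left(a^{2} + 49\right) = -9 + \left(49 + a^{2}\right) = 40 + a^{2}$)
$G{\left(S,B \right)} = 153$ ($G{\left(S,B \right)} = 62 + 91 = 153$)
$\frac{1}{q{\left(-38 \right)} + G{\left(222,234 \right)}} = \frac{1}{\left(40 + \left(-38\right)^{2}\right) + 153} = \frac{1}{\left(40 + 1444\right) + 153} = \frac{1}{1484 + 153} = \frac{1}{1637}$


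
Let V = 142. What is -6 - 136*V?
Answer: -19318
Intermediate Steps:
-6 - 136*V = -6 - 136*142 = -6 - 19312 = -19318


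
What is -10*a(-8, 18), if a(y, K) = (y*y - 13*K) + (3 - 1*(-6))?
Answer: 1610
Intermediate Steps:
a(y, K) = 9 + y² - 13*K (a(y, K) = (y² - 13*K) + (3 + 6) = (y² - 13*K) + 9 = 9 + y² - 13*K)
-10*a(-8, 18) = -10*(9 + (-8)² - 13*18) = -10*(9 + 64 - 234) = -10*(-161) = 1610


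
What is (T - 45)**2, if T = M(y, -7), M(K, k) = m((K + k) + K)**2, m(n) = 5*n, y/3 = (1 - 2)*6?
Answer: 2132592400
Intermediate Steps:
y = -18 (y = 3*((1 - 2)*6) = 3*(-1*6) = 3*(-6) = -18)
M(K, k) = (5*k + 10*K)**2 (M(K, k) = (5*((K + k) + K))**2 = (5*(k + 2*K))**2 = (5*k + 10*K)**2)
T = 46225 (T = 25*(-7 + 2*(-18))**2 = 25*(-7 - 36)**2 = 25*(-43)**2 = 25*1849 = 46225)
(T - 45)**2 = (46225 - 45)**2 = 46180**2 = 2132592400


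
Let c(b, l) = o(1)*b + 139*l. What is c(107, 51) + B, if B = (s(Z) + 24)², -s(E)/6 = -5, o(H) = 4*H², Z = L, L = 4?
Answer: 10433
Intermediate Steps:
Z = 4
s(E) = 30 (s(E) = -6*(-5) = 30)
c(b, l) = 4*b + 139*l (c(b, l) = (4*1²)*b + 139*l = (4*1)*b + 139*l = 4*b + 139*l)
B = 2916 (B = (30 + 24)² = 54² = 2916)
c(107, 51) + B = (4*107 + 139*51) + 2916 = (428 + 7089) + 2916 = 7517 + 2916 = 10433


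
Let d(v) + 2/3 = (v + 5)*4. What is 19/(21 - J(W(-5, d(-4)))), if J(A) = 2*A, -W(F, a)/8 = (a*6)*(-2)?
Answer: -19/619 ≈ -0.030695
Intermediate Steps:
d(v) = 58/3 + 4*v (d(v) = -⅔ + (v + 5)*4 = -⅔ + (5 + v)*4 = -⅔ + (20 + 4*v) = 58/3 + 4*v)
W(F, a) = 96*a (W(F, a) = -8*a*6*(-2) = -8*6*a*(-2) = -(-96)*a = 96*a)
19/(21 - J(W(-5, d(-4)))) = 19/(21 - 2*96*(58/3 + 4*(-4))) = 19/(21 - 2*96*(58/3 - 16)) = 19/(21 - 2*96*(10/3)) = 19/(21 - 2*320) = 19/(21 - 1*640) = 19/(21 - 640) = 19/(-619) = -1/619*19 = -19/619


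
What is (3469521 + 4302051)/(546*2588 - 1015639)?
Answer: 7771572/397409 ≈ 19.556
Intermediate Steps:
(3469521 + 4302051)/(546*2588 - 1015639) = 7771572/(1413048 - 1015639) = 7771572/397409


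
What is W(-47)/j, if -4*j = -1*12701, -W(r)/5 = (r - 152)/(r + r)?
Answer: -1990/596947 ≈ -0.0033336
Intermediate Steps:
W(r) = -5*(-152 + r)/(2*r) (W(r) = -5*(r - 152)/(r + r) = -5*(-152 + r)/(2*r))
j = 12701/4 (j = -(-1)*12701/4 = -¼*(-12701) = 12701/4 ≈ 3175.3)
W(-47)/j = (-5/2 + 380/(-47))/(12701/4) = (-5/2 + 380*(-1/47))*(4/12701) = (-5/2 - 380/47)*(4/12701) = -995/94*4/12701 = -1990/596947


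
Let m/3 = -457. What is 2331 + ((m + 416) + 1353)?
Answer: 2729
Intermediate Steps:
m = -1371 (m = 3*(-457) = -1371)
2331 + ((m + 416) + 1353) = 2331 + ((-1371 + 416) + 1353) = 2331 + (-955 + 1353) = 2331 + 398 = 2729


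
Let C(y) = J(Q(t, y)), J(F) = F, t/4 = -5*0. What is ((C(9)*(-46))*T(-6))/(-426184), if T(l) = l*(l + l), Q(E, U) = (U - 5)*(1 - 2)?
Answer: -1656/53273 ≈ -0.031085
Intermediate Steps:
t = 0 (t = 4*(-5*0) = 4*0 = 0)
Q(E, U) = 5 - U (Q(E, U) = (-5 + U)*(-1) = 5 - U)
T(l) = 2*l**2 (T(l) = l*(2*l) = 2*l**2)
C(y) = 5 - y
((C(9)*(-46))*T(-6))/(-426184) = (((5 - 1*9)*(-46))*(2*(-6)**2))/(-426184) = (((5 - 9)*(-46))*(2*36))*(-1/426184) = (-4*(-46)*72)*(-1/426184) = (184*72)*(-1/426184) = 13248*(-1/426184) = -1656/53273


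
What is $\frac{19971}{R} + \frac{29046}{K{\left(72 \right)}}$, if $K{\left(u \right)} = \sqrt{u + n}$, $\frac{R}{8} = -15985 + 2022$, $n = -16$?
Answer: $- \frac{19971}{111704} + \frac{14523 \sqrt{14}}{14} \approx 3881.3$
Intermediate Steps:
$R = -111704$ ($R = 8 \left(-15985 + 2022\right) = 8 \left(-13963\right) = -111704$)
$K{\left(u \right)} = \sqrt{-16 + u}$ ($K{\left(u \right)} = \sqrt{u - 16} = \sqrt{-16 + u}$)
$\frac{19971}{R} + \frac{29046}{K{\left(72 \right)}} = \frac{19971}{-111704} + \frac{29046}{\sqrt{-16 + 72}} = 19971 \left(- \frac{1}{111704}\right) + \frac{29046}{\sqrt{56}} = - \frac{19971}{111704} + \frac{29046}{2 \sqrt{14}} = - \frac{19971}{111704} + 29046 \frac{\sqrt{14}}{28} = - \frac{19971}{111704} + \frac{14523 \sqrt{14}}{14}$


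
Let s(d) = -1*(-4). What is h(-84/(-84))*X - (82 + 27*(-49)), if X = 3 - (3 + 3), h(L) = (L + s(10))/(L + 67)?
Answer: 84373/68 ≈ 1240.8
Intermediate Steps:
s(d) = 4
h(L) = (4 + L)/(67 + L) (h(L) = (L + 4)/(L + 67) = (4 + L)/(67 + L))
X = -3 (X = 3 - 1*6 = 3 - 6 = -3)
h(-84/(-84))*X - (82 + 27*(-49)) = ((4 - 84/(-84))/(67 - 84/(-84)))*(-3) - (82 + 27*(-49)) = ((4 - 84*(-1/84))/(67 - 84*(-1/84)))*(-3) - (82 - 1323) = ((4 + 1)/(67 + 1))*(-3) - 1*(-1241) = (5/68)*(-3) + 1241 = -15/68 + 1241 = 84373/68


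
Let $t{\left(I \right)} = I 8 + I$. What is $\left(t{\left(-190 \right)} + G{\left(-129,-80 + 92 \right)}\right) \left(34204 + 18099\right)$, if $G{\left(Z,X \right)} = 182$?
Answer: $-79918984$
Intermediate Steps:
$t{\left(I \right)} = 9 I$ ($t{\left(I \right)} = 8 I + I = 9 I$)
$\left(t{\left(-190 \right)} + G{\left(-129,-80 + 92 \right)}\right) \left(34204 + 18099\right) = \left(9 \left(-190\right) + 182\right) \left(34204 + 18099\right) = \left(-1710 + 182\right) 52303 = \left(-1528\right) 52303 = -79918984$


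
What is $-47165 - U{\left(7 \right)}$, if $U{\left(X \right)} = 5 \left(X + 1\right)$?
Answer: $-47205$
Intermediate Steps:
$U{\left(X \right)} = 5 + 5 X$ ($U{\left(X \right)} = 5 \left(1 + X\right) = 5 + 5 X$)
$-47165 - U{\left(7 \right)} = -47165 - \left(5 + 5 \cdot 7\right) = -47165 - \left(5 + 35\right) = -47165 - 40 = -47205$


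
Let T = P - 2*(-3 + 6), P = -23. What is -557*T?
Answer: 16153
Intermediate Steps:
T = -29 (T = -23 - 2*(-3 + 6) = -23 - 2*3 = -23 - 6 = -29)
-557*T = -557*(-29) = 16153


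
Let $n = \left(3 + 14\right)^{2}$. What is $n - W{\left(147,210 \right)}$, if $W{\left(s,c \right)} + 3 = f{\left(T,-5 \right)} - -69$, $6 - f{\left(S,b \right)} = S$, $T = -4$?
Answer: $213$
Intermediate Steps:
$n = 289$ ($n = 17^{2} = 289$)
$f{\left(S,b \right)} = 6 - S$
$W{\left(s,c \right)} = 76$ ($W{\left(s,c \right)} = -3 + \left(\left(6 - -4\right) - -69\right) = -3 + \left(\left(6 + 4\right) + 69\right) = -3 + \left(10 + 69\right) = -3 + 79 = 76$)
$n - W{\left(147,210 \right)} = 289 - 76 = 213$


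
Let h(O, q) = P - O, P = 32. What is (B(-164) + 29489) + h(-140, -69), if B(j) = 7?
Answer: 29668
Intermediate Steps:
h(O, q) = 32 - O
(B(-164) + 29489) + h(-140, -69) = (7 + 29489) + (32 - 1*(-140)) = 29496 + (32 + 140) = 29496 + 172 = 29668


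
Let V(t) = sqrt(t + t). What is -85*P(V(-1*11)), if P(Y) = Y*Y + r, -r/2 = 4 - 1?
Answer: 2380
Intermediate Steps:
V(t) = sqrt(2)*sqrt(t) (V(t) = sqrt(2*t) = sqrt(2)*sqrt(t))
r = -6 (r = -2*(4 - 1) = -2*3 = -6)
P(Y) = -6 + Y**2 (P(Y) = Y*Y - 6 = Y**2 - 6 = -6 + Y**2)
-85*P(V(-1*11)) = -85*(-6 + (sqrt(2)*sqrt(-1*11))**2) = -85*(-6 + (sqrt(2)*sqrt(-11))**2) = -85*(-6 + (sqrt(2)*(I*sqrt(11)))**2) = -85*(-6 + (I*sqrt(22))**2) = -85*(-6 - 22) = -85*(-28) = 2380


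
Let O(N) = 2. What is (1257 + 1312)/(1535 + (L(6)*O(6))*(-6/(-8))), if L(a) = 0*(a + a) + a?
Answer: 2569/1544 ≈ 1.6639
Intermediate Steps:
L(a) = a (L(a) = 0*(2*a) + a = 0 + a = a)
(1257 + 1312)/(1535 + (L(6)*O(6))*(-6/(-8))) = (1257 + 1312)/(1535 + (6*2)*(-6/(-8))) = 2569/(1535 + 12*(-6*(-⅛))) = 2569/(1535 + 12*(¾)) = 2569/(1535 + 9) = 2569/1544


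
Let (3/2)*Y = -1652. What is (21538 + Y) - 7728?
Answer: 38126/3 ≈ 12709.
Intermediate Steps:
Y = -3304/3 (Y = (⅔)*(-1652) = -3304/3 ≈ -1101.3)
(21538 + Y) - 7728 = (21538 - 3304/3) - 7728 = 61310/3 - 7728 = 38126/3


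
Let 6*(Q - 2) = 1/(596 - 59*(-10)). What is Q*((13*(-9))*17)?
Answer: -9436479/2372 ≈ -3978.3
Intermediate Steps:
Q = 14233/7116 (Q = 2 + 1/(6*(596 - 59*(-10))) = 2 + 1/(6*(596 + 590)) = 2 + (⅙)/1186 = 2 + (⅙)*(1/1186) = 2 + 1/7116 = 14233/7116 ≈ 2.0001)
Q*((13*(-9))*17) = 14233*((13*(-9))*17)/7116 = 14233*(-117*17)/7116 = (14233/7116)*(-1989) = -9436479/2372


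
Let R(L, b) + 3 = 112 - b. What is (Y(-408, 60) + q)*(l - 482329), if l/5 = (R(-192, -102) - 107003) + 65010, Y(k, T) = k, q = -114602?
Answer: 79499397390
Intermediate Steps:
R(L, b) = 109 - b (R(L, b) = -3 + (112 - b) = 109 - b)
l = -208910 (l = 5*(((109 - 1*(-102)) - 107003) + 65010) = 5*(((109 + 102) - 107003) + 65010) = 5*((211 - 107003) + 65010) = 5*(-106792 + 65010) = 5*(-41782) = -208910)
(Y(-408, 60) + q)*(l - 482329) = (-408 - 114602)*(-208910 - 482329) = -115010*(-691239) = 79499397390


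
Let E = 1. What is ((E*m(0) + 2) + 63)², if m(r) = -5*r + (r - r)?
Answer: 4225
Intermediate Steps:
m(r) = -5*r (m(r) = -5*r + 0 = -5*r)
((E*m(0) + 2) + 63)² = ((1*(-5*0) + 2) + 63)² = ((1*0 + 2) + 63)² = ((0 + 2) + 63)² = (2 + 63)² = 65² = 4225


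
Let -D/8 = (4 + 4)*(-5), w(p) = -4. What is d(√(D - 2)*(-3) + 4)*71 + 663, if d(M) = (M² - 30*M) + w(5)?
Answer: 196197 + 4686*√318 ≈ 2.7976e+5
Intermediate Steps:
D = 320 (D = -8*(4 + 4)*(-5) = -64*(-5) = -8*(-40) = 320)
d(M) = -4 + M² - 30*M (d(M) = (M² - 30*M) - 4 = -4 + M² - 30*M)
d(√(D - 2)*(-3) + 4)*71 + 663 = (-4 + (√(320 - 2)*(-3) + 4)² - 30*(√(320 - 2)*(-3) + 4))*71 + 663 = (-4 + (√318*(-3) + 4)² - 30*(√318*(-3) + 4))*71 + 663 = (-4 + (-3*√318 + 4)² - 30*(-3*√318 + 4))*71 + 663 = (-4 + (4 - 3*√318)² - 30*(4 - 3*√318))*71 + 663 = (-4 + (4 - 3*√318)² + (-120 + 90*√318))*71 + 663 = (-124 + (4 - 3*√318)² + 90*√318)*71 + 663 = (-8804 + 71*(4 - 3*√318)² + 6390*√318) + 663 = -8141 + 71*(4 - 3*√318)² + 6390*√318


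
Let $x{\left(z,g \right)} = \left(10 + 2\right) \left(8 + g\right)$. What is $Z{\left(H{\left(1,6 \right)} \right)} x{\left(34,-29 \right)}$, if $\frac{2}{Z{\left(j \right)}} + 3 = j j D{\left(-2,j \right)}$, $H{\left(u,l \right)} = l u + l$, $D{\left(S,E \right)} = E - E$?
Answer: $168$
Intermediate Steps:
$D{\left(S,E \right)} = 0$
$x{\left(z,g \right)} = 96 + 12 g$ ($x{\left(z,g \right)} = 12 \left(8 + g\right) = 96 + 12 g$)
$H{\left(u,l \right)} = l + l u$
$Z{\left(j \right)} = - \frac{2}{3}$ ($Z{\left(j \right)} = \frac{2}{-3 + j j 0} = \frac{2}{-3 + j^{2} \cdot 0} = \frac{2}{-3 + 0} = \frac{2}{-3} = 2 \left(- \frac{1}{3}\right) = - \frac{2}{3}$)
$Z{\left(H{\left(1,6 \right)} \right)} x{\left(34,-29 \right)} = - \frac{2 \left(96 + 12 \left(-29\right)\right)}{3} = - \frac{2 \left(96 - 348\right)}{3} = \left(- \frac{2}{3}\right) \left(-252\right) = 168$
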